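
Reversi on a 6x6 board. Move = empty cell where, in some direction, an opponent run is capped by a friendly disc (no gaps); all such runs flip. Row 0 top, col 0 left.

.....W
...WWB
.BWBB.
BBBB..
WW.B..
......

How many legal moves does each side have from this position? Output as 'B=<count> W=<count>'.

Answer: B=8 W=8

Derivation:
-- B to move --
(0,2): flips 1 -> legal
(0,3): flips 1 -> legal
(0,4): flips 3 -> legal
(1,1): flips 1 -> legal
(1,2): flips 3 -> legal
(2,5): no bracket -> illegal
(4,2): no bracket -> illegal
(5,0): flips 2 -> legal
(5,1): flips 1 -> legal
(5,2): flips 1 -> legal
B mobility = 8
-- W to move --
(0,4): no bracket -> illegal
(1,0): no bracket -> illegal
(1,1): flips 2 -> legal
(1,2): no bracket -> illegal
(2,0): flips 2 -> legal
(2,5): flips 3 -> legal
(3,4): flips 1 -> legal
(3,5): flips 1 -> legal
(4,2): flips 1 -> legal
(4,4): flips 1 -> legal
(5,2): no bracket -> illegal
(5,3): flips 3 -> legal
(5,4): no bracket -> illegal
W mobility = 8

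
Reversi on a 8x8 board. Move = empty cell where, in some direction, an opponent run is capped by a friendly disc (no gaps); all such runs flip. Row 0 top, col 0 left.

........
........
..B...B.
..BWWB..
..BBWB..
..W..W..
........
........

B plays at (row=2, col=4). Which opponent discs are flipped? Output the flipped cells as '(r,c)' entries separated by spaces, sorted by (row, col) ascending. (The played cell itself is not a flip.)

Dir NW: first cell '.' (not opp) -> no flip
Dir N: first cell '.' (not opp) -> no flip
Dir NE: first cell '.' (not opp) -> no flip
Dir W: first cell '.' (not opp) -> no flip
Dir E: first cell '.' (not opp) -> no flip
Dir SW: opp run (3,3) capped by B -> flip
Dir S: opp run (3,4) (4,4), next='.' -> no flip
Dir SE: first cell 'B' (not opp) -> no flip

Answer: (3,3)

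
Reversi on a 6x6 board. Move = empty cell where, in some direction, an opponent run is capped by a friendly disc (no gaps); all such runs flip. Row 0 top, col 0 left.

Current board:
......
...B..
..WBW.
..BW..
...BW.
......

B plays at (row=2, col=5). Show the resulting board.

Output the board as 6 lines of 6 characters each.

Place B at (2,5); scan 8 dirs for brackets.
Dir NW: first cell '.' (not opp) -> no flip
Dir N: first cell '.' (not opp) -> no flip
Dir NE: edge -> no flip
Dir W: opp run (2,4) capped by B -> flip
Dir E: edge -> no flip
Dir SW: first cell '.' (not opp) -> no flip
Dir S: first cell '.' (not opp) -> no flip
Dir SE: edge -> no flip
All flips: (2,4)

Answer: ......
...B..
..WBBB
..BW..
...BW.
......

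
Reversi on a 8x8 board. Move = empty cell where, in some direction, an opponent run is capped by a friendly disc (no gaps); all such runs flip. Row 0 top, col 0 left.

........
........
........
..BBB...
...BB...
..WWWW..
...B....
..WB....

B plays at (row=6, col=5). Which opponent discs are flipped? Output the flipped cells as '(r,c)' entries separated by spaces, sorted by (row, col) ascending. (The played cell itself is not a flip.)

Dir NW: opp run (5,4) capped by B -> flip
Dir N: opp run (5,5), next='.' -> no flip
Dir NE: first cell '.' (not opp) -> no flip
Dir W: first cell '.' (not opp) -> no flip
Dir E: first cell '.' (not opp) -> no flip
Dir SW: first cell '.' (not opp) -> no flip
Dir S: first cell '.' (not opp) -> no flip
Dir SE: first cell '.' (not opp) -> no flip

Answer: (5,4)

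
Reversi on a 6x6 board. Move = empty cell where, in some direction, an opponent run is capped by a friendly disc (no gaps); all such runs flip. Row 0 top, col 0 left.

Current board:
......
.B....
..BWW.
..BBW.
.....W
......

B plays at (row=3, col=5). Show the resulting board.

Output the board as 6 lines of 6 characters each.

Answer: ......
.B....
..BWW.
..BBBB
.....W
......

Derivation:
Place B at (3,5); scan 8 dirs for brackets.
Dir NW: opp run (2,4), next='.' -> no flip
Dir N: first cell '.' (not opp) -> no flip
Dir NE: edge -> no flip
Dir W: opp run (3,4) capped by B -> flip
Dir E: edge -> no flip
Dir SW: first cell '.' (not opp) -> no flip
Dir S: opp run (4,5), next='.' -> no flip
Dir SE: edge -> no flip
All flips: (3,4)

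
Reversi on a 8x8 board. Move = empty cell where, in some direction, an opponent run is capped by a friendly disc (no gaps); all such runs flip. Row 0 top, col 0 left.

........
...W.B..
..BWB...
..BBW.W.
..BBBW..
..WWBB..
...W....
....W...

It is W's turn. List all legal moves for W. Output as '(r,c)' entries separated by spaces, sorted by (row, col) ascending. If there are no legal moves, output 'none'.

Answer: (1,2) (1,4) (2,1) (2,5) (3,1) (3,5) (4,1) (5,6) (6,4) (6,5)

Derivation:
(0,4): no bracket -> illegal
(0,5): no bracket -> illegal
(0,6): no bracket -> illegal
(1,1): no bracket -> illegal
(1,2): flips 3 -> legal
(1,4): flips 1 -> legal
(1,6): no bracket -> illegal
(2,1): flips 1 -> legal
(2,5): flips 1 -> legal
(2,6): no bracket -> illegal
(3,1): flips 4 -> legal
(3,5): flips 2 -> legal
(4,1): flips 4 -> legal
(4,6): no bracket -> illegal
(5,1): no bracket -> illegal
(5,6): flips 2 -> legal
(6,4): flips 2 -> legal
(6,5): flips 1 -> legal
(6,6): no bracket -> illegal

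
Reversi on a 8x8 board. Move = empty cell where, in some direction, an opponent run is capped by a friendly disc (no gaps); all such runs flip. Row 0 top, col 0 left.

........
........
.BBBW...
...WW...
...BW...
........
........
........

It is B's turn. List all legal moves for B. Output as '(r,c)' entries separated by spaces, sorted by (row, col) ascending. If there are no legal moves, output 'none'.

Answer: (2,5) (4,5) (5,5)

Derivation:
(1,3): no bracket -> illegal
(1,4): no bracket -> illegal
(1,5): no bracket -> illegal
(2,5): flips 2 -> legal
(3,2): no bracket -> illegal
(3,5): no bracket -> illegal
(4,2): no bracket -> illegal
(4,5): flips 2 -> legal
(5,3): no bracket -> illegal
(5,4): no bracket -> illegal
(5,5): flips 2 -> legal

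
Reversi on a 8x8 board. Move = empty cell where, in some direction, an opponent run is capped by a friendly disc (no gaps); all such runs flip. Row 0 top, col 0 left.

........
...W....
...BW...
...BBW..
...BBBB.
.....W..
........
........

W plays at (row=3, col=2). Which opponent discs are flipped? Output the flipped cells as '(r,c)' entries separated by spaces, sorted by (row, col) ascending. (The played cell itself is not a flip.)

Dir NW: first cell '.' (not opp) -> no flip
Dir N: first cell '.' (not opp) -> no flip
Dir NE: opp run (2,3), next='.' -> no flip
Dir W: first cell '.' (not opp) -> no flip
Dir E: opp run (3,3) (3,4) capped by W -> flip
Dir SW: first cell '.' (not opp) -> no flip
Dir S: first cell '.' (not opp) -> no flip
Dir SE: opp run (4,3), next='.' -> no flip

Answer: (3,3) (3,4)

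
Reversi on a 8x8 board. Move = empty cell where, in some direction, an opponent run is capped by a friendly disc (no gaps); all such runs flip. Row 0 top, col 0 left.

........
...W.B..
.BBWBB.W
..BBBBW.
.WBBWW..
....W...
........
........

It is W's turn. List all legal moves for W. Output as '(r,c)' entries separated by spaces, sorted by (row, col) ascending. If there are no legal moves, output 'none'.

(0,4): no bracket -> illegal
(0,5): flips 3 -> legal
(0,6): no bracket -> illegal
(1,0): flips 3 -> legal
(1,1): flips 2 -> legal
(1,2): no bracket -> illegal
(1,4): flips 3 -> legal
(1,6): no bracket -> illegal
(2,0): flips 2 -> legal
(2,6): flips 3 -> legal
(3,0): no bracket -> illegal
(3,1): flips 5 -> legal
(4,6): flips 2 -> legal
(5,1): no bracket -> illegal
(5,2): no bracket -> illegal
(5,3): flips 2 -> legal

Answer: (0,5) (1,0) (1,1) (1,4) (2,0) (2,6) (3,1) (4,6) (5,3)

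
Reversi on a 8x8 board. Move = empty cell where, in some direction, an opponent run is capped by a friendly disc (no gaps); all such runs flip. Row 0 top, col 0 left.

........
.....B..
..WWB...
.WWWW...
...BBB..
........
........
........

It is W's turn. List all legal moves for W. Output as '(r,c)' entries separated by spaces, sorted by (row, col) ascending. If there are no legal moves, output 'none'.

(0,4): no bracket -> illegal
(0,5): no bracket -> illegal
(0,6): flips 2 -> legal
(1,3): no bracket -> illegal
(1,4): flips 1 -> legal
(1,6): no bracket -> illegal
(2,5): flips 1 -> legal
(2,6): no bracket -> illegal
(3,5): no bracket -> illegal
(3,6): no bracket -> illegal
(4,2): no bracket -> illegal
(4,6): no bracket -> illegal
(5,2): flips 1 -> legal
(5,3): flips 1 -> legal
(5,4): flips 2 -> legal
(5,5): flips 1 -> legal
(5,6): flips 1 -> legal

Answer: (0,6) (1,4) (2,5) (5,2) (5,3) (5,4) (5,5) (5,6)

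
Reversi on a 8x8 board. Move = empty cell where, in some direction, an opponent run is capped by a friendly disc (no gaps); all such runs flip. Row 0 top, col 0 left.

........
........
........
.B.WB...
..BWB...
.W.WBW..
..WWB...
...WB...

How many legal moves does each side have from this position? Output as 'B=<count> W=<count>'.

-- B to move --
(2,2): flips 1 -> legal
(2,3): no bracket -> illegal
(2,4): flips 1 -> legal
(3,2): flips 2 -> legal
(4,0): no bracket -> illegal
(4,1): no bracket -> illegal
(4,5): no bracket -> illegal
(4,6): flips 1 -> legal
(5,0): no bracket -> illegal
(5,2): flips 3 -> legal
(5,6): flips 1 -> legal
(6,0): flips 1 -> legal
(6,1): flips 2 -> legal
(6,5): no bracket -> illegal
(6,6): flips 1 -> legal
(7,1): flips 2 -> legal
(7,2): flips 2 -> legal
B mobility = 11
-- W to move --
(2,0): flips 2 -> legal
(2,1): no bracket -> illegal
(2,2): no bracket -> illegal
(2,3): no bracket -> illegal
(2,4): no bracket -> illegal
(2,5): flips 1 -> legal
(3,0): no bracket -> illegal
(3,2): no bracket -> illegal
(3,5): flips 2 -> legal
(4,0): no bracket -> illegal
(4,1): flips 1 -> legal
(4,5): flips 2 -> legal
(5,2): no bracket -> illegal
(6,5): flips 2 -> legal
(7,5): flips 2 -> legal
W mobility = 7

Answer: B=11 W=7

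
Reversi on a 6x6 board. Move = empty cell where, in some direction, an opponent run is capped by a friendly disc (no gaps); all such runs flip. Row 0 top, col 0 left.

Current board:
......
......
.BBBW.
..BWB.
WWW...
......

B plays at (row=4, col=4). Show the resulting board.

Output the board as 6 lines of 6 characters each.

Answer: ......
......
.BBBW.
..BBB.
WWW.B.
......

Derivation:
Place B at (4,4); scan 8 dirs for brackets.
Dir NW: opp run (3,3) capped by B -> flip
Dir N: first cell 'B' (not opp) -> no flip
Dir NE: first cell '.' (not opp) -> no flip
Dir W: first cell '.' (not opp) -> no flip
Dir E: first cell '.' (not opp) -> no flip
Dir SW: first cell '.' (not opp) -> no flip
Dir S: first cell '.' (not opp) -> no flip
Dir SE: first cell '.' (not opp) -> no flip
All flips: (3,3)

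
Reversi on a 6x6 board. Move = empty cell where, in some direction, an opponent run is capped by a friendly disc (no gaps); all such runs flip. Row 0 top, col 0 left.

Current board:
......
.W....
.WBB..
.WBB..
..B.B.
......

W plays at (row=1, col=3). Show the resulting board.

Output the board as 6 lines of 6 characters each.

Answer: ......
.W.W..
.WWB..
.WBB..
..B.B.
......

Derivation:
Place W at (1,3); scan 8 dirs for brackets.
Dir NW: first cell '.' (not opp) -> no flip
Dir N: first cell '.' (not opp) -> no flip
Dir NE: first cell '.' (not opp) -> no flip
Dir W: first cell '.' (not opp) -> no flip
Dir E: first cell '.' (not opp) -> no flip
Dir SW: opp run (2,2) capped by W -> flip
Dir S: opp run (2,3) (3,3), next='.' -> no flip
Dir SE: first cell '.' (not opp) -> no flip
All flips: (2,2)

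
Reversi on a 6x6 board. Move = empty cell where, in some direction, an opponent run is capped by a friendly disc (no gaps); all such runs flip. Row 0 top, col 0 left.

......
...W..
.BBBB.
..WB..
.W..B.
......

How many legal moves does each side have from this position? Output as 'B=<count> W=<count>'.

-- B to move --
(0,2): flips 1 -> legal
(0,3): flips 1 -> legal
(0,4): flips 1 -> legal
(1,2): no bracket -> illegal
(1,4): no bracket -> illegal
(3,0): no bracket -> illegal
(3,1): flips 1 -> legal
(4,0): no bracket -> illegal
(4,2): flips 1 -> legal
(4,3): flips 1 -> legal
(5,0): flips 2 -> legal
(5,1): no bracket -> illegal
(5,2): no bracket -> illegal
B mobility = 7
-- W to move --
(1,0): flips 1 -> legal
(1,1): no bracket -> illegal
(1,2): flips 1 -> legal
(1,4): flips 1 -> legal
(1,5): no bracket -> illegal
(2,0): no bracket -> illegal
(2,5): no bracket -> illegal
(3,0): no bracket -> illegal
(3,1): flips 1 -> legal
(3,4): flips 1 -> legal
(3,5): flips 1 -> legal
(4,2): no bracket -> illegal
(4,3): flips 2 -> legal
(4,5): no bracket -> illegal
(5,3): no bracket -> illegal
(5,4): no bracket -> illegal
(5,5): no bracket -> illegal
W mobility = 7

Answer: B=7 W=7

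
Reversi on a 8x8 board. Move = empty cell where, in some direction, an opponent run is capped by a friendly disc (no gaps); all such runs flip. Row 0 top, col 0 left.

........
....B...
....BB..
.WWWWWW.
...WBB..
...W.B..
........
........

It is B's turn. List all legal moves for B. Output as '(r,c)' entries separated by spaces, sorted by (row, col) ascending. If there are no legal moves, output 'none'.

(2,0): no bracket -> illegal
(2,1): no bracket -> illegal
(2,2): flips 1 -> legal
(2,3): flips 1 -> legal
(2,6): flips 1 -> legal
(2,7): flips 1 -> legal
(3,0): no bracket -> illegal
(3,7): no bracket -> illegal
(4,0): no bracket -> illegal
(4,1): no bracket -> illegal
(4,2): flips 2 -> legal
(4,6): flips 1 -> legal
(4,7): flips 1 -> legal
(5,2): flips 2 -> legal
(5,4): no bracket -> illegal
(6,2): flips 1 -> legal
(6,3): no bracket -> illegal
(6,4): no bracket -> illegal

Answer: (2,2) (2,3) (2,6) (2,7) (4,2) (4,6) (4,7) (5,2) (6,2)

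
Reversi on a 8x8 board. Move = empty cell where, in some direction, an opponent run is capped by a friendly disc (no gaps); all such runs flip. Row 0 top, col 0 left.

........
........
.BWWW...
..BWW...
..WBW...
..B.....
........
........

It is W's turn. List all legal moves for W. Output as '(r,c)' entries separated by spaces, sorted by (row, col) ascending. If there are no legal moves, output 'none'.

(1,0): no bracket -> illegal
(1,1): no bracket -> illegal
(1,2): no bracket -> illegal
(2,0): flips 1 -> legal
(3,0): no bracket -> illegal
(3,1): flips 1 -> legal
(4,1): flips 1 -> legal
(5,1): no bracket -> illegal
(5,3): flips 1 -> legal
(5,4): no bracket -> illegal
(6,1): flips 2 -> legal
(6,2): flips 1 -> legal
(6,3): no bracket -> illegal

Answer: (2,0) (3,1) (4,1) (5,3) (6,1) (6,2)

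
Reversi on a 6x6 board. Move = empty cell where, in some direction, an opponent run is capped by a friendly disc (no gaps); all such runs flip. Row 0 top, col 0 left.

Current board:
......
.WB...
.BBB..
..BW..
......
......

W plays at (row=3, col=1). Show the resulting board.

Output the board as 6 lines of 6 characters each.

Answer: ......
.WB...
.WBB..
.WWW..
......
......

Derivation:
Place W at (3,1); scan 8 dirs for brackets.
Dir NW: first cell '.' (not opp) -> no flip
Dir N: opp run (2,1) capped by W -> flip
Dir NE: opp run (2,2), next='.' -> no flip
Dir W: first cell '.' (not opp) -> no flip
Dir E: opp run (3,2) capped by W -> flip
Dir SW: first cell '.' (not opp) -> no flip
Dir S: first cell '.' (not opp) -> no flip
Dir SE: first cell '.' (not opp) -> no flip
All flips: (2,1) (3,2)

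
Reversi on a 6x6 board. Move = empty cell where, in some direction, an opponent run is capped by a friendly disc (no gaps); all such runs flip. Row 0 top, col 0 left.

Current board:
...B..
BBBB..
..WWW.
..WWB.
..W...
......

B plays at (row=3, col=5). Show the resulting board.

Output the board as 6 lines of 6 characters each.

Answer: ...B..
BBBB..
..WWB.
..WWBB
..W...
......

Derivation:
Place B at (3,5); scan 8 dirs for brackets.
Dir NW: opp run (2,4) capped by B -> flip
Dir N: first cell '.' (not opp) -> no flip
Dir NE: edge -> no flip
Dir W: first cell 'B' (not opp) -> no flip
Dir E: edge -> no flip
Dir SW: first cell '.' (not opp) -> no flip
Dir S: first cell '.' (not opp) -> no flip
Dir SE: edge -> no flip
All flips: (2,4)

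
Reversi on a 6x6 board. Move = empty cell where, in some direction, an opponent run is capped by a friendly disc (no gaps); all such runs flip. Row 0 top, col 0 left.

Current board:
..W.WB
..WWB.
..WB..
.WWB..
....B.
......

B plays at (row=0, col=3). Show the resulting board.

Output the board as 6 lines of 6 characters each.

Place B at (0,3); scan 8 dirs for brackets.
Dir NW: edge -> no flip
Dir N: edge -> no flip
Dir NE: edge -> no flip
Dir W: opp run (0,2), next='.' -> no flip
Dir E: opp run (0,4) capped by B -> flip
Dir SW: opp run (1,2), next='.' -> no flip
Dir S: opp run (1,3) capped by B -> flip
Dir SE: first cell 'B' (not opp) -> no flip
All flips: (0,4) (1,3)

Answer: ..WBBB
..WBB.
..WB..
.WWB..
....B.
......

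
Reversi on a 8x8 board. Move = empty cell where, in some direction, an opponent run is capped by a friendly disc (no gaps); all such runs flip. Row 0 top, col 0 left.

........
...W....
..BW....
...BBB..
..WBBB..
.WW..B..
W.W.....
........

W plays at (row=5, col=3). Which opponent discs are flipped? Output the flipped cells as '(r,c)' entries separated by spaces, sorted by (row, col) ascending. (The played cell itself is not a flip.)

Answer: (3,3) (4,3)

Derivation:
Dir NW: first cell 'W' (not opp) -> no flip
Dir N: opp run (4,3) (3,3) capped by W -> flip
Dir NE: opp run (4,4) (3,5), next='.' -> no flip
Dir W: first cell 'W' (not opp) -> no flip
Dir E: first cell '.' (not opp) -> no flip
Dir SW: first cell 'W' (not opp) -> no flip
Dir S: first cell '.' (not opp) -> no flip
Dir SE: first cell '.' (not opp) -> no flip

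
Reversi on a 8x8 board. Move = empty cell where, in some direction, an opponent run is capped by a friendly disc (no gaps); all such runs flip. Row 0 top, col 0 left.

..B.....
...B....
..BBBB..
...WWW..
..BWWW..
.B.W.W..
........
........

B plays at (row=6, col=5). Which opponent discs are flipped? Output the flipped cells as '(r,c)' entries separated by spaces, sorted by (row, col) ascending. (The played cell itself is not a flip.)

Dir NW: first cell '.' (not opp) -> no flip
Dir N: opp run (5,5) (4,5) (3,5) capped by B -> flip
Dir NE: first cell '.' (not opp) -> no flip
Dir W: first cell '.' (not opp) -> no flip
Dir E: first cell '.' (not opp) -> no flip
Dir SW: first cell '.' (not opp) -> no flip
Dir S: first cell '.' (not opp) -> no flip
Dir SE: first cell '.' (not opp) -> no flip

Answer: (3,5) (4,5) (5,5)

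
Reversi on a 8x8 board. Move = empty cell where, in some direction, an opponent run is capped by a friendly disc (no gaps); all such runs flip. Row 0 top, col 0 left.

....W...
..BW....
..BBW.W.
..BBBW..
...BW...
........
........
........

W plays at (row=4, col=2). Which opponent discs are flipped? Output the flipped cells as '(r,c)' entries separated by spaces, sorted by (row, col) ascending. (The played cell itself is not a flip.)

Dir NW: first cell '.' (not opp) -> no flip
Dir N: opp run (3,2) (2,2) (1,2), next='.' -> no flip
Dir NE: opp run (3,3) capped by W -> flip
Dir W: first cell '.' (not opp) -> no flip
Dir E: opp run (4,3) capped by W -> flip
Dir SW: first cell '.' (not opp) -> no flip
Dir S: first cell '.' (not opp) -> no flip
Dir SE: first cell '.' (not opp) -> no flip

Answer: (3,3) (4,3)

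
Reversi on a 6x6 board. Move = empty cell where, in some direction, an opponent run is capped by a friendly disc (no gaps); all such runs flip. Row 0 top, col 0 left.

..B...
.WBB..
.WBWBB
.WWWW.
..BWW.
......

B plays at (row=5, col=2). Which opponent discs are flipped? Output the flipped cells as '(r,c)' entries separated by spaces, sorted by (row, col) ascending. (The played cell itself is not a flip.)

Dir NW: first cell '.' (not opp) -> no flip
Dir N: first cell 'B' (not opp) -> no flip
Dir NE: opp run (4,3) (3,4) capped by B -> flip
Dir W: first cell '.' (not opp) -> no flip
Dir E: first cell '.' (not opp) -> no flip
Dir SW: edge -> no flip
Dir S: edge -> no flip
Dir SE: edge -> no flip

Answer: (3,4) (4,3)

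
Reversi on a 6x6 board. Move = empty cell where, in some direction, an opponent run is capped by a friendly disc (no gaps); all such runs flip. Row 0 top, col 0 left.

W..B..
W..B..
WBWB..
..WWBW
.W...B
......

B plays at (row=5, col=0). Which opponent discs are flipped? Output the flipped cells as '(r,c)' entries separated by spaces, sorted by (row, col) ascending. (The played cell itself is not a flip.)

Dir NW: edge -> no flip
Dir N: first cell '.' (not opp) -> no flip
Dir NE: opp run (4,1) (3,2) capped by B -> flip
Dir W: edge -> no flip
Dir E: first cell '.' (not opp) -> no flip
Dir SW: edge -> no flip
Dir S: edge -> no flip
Dir SE: edge -> no flip

Answer: (3,2) (4,1)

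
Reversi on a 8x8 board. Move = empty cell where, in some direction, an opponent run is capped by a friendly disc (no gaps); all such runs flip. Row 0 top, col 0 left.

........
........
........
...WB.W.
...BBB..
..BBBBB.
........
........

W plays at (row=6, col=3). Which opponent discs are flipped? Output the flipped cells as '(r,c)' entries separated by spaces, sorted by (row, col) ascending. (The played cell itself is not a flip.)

Answer: (4,3) (4,5) (5,3) (5,4)

Derivation:
Dir NW: opp run (5,2), next='.' -> no flip
Dir N: opp run (5,3) (4,3) capped by W -> flip
Dir NE: opp run (5,4) (4,5) capped by W -> flip
Dir W: first cell '.' (not opp) -> no flip
Dir E: first cell '.' (not opp) -> no flip
Dir SW: first cell '.' (not opp) -> no flip
Dir S: first cell '.' (not opp) -> no flip
Dir SE: first cell '.' (not opp) -> no flip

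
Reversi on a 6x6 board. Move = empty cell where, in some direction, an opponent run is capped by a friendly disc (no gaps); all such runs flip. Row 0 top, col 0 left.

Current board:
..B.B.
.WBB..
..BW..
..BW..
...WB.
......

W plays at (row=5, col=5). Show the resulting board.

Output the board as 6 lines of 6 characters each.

Place W at (5,5); scan 8 dirs for brackets.
Dir NW: opp run (4,4) capped by W -> flip
Dir N: first cell '.' (not opp) -> no flip
Dir NE: edge -> no flip
Dir W: first cell '.' (not opp) -> no flip
Dir E: edge -> no flip
Dir SW: edge -> no flip
Dir S: edge -> no flip
Dir SE: edge -> no flip
All flips: (4,4)

Answer: ..B.B.
.WBB..
..BW..
..BW..
...WW.
.....W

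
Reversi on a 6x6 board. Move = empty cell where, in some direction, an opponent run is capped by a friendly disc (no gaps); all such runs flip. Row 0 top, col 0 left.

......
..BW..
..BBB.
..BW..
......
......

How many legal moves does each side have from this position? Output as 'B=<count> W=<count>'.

Answer: B=8 W=4

Derivation:
-- B to move --
(0,2): flips 1 -> legal
(0,3): flips 1 -> legal
(0,4): flips 1 -> legal
(1,4): flips 1 -> legal
(3,4): flips 1 -> legal
(4,2): flips 1 -> legal
(4,3): flips 1 -> legal
(4,4): flips 1 -> legal
B mobility = 8
-- W to move --
(0,1): no bracket -> illegal
(0,2): no bracket -> illegal
(0,3): no bracket -> illegal
(1,1): flips 2 -> legal
(1,4): no bracket -> illegal
(1,5): flips 1 -> legal
(2,1): no bracket -> illegal
(2,5): no bracket -> illegal
(3,1): flips 2 -> legal
(3,4): no bracket -> illegal
(3,5): flips 1 -> legal
(4,1): no bracket -> illegal
(4,2): no bracket -> illegal
(4,3): no bracket -> illegal
W mobility = 4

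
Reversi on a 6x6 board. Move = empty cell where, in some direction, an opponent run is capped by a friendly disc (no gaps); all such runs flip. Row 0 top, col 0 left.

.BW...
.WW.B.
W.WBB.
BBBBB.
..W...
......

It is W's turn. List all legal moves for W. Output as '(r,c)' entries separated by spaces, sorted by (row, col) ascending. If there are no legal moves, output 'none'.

(0,0): flips 1 -> legal
(0,3): no bracket -> illegal
(0,4): no bracket -> illegal
(0,5): no bracket -> illegal
(1,0): no bracket -> illegal
(1,3): no bracket -> illegal
(1,5): flips 2 -> legal
(2,1): no bracket -> illegal
(2,5): flips 2 -> legal
(3,5): no bracket -> illegal
(4,0): flips 2 -> legal
(4,1): no bracket -> illegal
(4,3): no bracket -> illegal
(4,4): flips 1 -> legal
(4,5): flips 2 -> legal

Answer: (0,0) (1,5) (2,5) (4,0) (4,4) (4,5)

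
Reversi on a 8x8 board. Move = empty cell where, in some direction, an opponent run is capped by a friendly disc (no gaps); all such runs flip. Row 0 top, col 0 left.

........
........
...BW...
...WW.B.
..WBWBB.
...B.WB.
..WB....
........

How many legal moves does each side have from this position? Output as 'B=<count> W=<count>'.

-- B to move --
(1,3): no bracket -> illegal
(1,4): no bracket -> illegal
(1,5): no bracket -> illegal
(2,2): no bracket -> illegal
(2,5): flips 2 -> legal
(3,1): flips 1 -> legal
(3,2): no bracket -> illegal
(3,5): flips 1 -> legal
(4,1): flips 1 -> legal
(5,1): no bracket -> illegal
(5,2): no bracket -> illegal
(5,4): flips 1 -> legal
(6,1): flips 1 -> legal
(6,4): flips 1 -> legal
(6,5): flips 1 -> legal
(6,6): no bracket -> illegal
(7,1): flips 1 -> legal
(7,2): no bracket -> illegal
(7,3): no bracket -> illegal
B mobility = 9
-- W to move --
(1,2): flips 1 -> legal
(1,3): flips 1 -> legal
(1,4): no bracket -> illegal
(2,2): flips 1 -> legal
(2,5): no bracket -> illegal
(2,6): no bracket -> illegal
(2,7): no bracket -> illegal
(3,2): no bracket -> illegal
(3,5): flips 1 -> legal
(3,7): flips 1 -> legal
(4,7): flips 2 -> legal
(5,2): flips 1 -> legal
(5,4): no bracket -> illegal
(5,7): flips 1 -> legal
(6,4): flips 2 -> legal
(6,5): no bracket -> illegal
(6,6): no bracket -> illegal
(6,7): flips 2 -> legal
(7,2): no bracket -> illegal
(7,3): flips 3 -> legal
(7,4): no bracket -> illegal
W mobility = 11

Answer: B=9 W=11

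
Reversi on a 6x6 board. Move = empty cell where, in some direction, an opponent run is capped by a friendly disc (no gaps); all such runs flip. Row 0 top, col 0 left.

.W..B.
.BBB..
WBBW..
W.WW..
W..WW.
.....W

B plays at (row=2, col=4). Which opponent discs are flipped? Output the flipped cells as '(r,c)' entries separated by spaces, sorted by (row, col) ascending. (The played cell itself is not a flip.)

Dir NW: first cell 'B' (not opp) -> no flip
Dir N: first cell '.' (not opp) -> no flip
Dir NE: first cell '.' (not opp) -> no flip
Dir W: opp run (2,3) capped by B -> flip
Dir E: first cell '.' (not opp) -> no flip
Dir SW: opp run (3,3), next='.' -> no flip
Dir S: first cell '.' (not opp) -> no flip
Dir SE: first cell '.' (not opp) -> no flip

Answer: (2,3)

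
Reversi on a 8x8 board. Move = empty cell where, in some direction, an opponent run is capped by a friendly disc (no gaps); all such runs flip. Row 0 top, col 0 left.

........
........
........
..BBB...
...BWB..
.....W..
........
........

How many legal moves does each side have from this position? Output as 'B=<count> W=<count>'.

Answer: B=3 W=5

Derivation:
-- B to move --
(3,5): no bracket -> illegal
(4,6): no bracket -> illegal
(5,3): no bracket -> illegal
(5,4): flips 1 -> legal
(5,6): no bracket -> illegal
(6,4): no bracket -> illegal
(6,5): flips 1 -> legal
(6,6): flips 2 -> legal
B mobility = 3
-- W to move --
(2,1): no bracket -> illegal
(2,2): flips 1 -> legal
(2,3): no bracket -> illegal
(2,4): flips 1 -> legal
(2,5): no bracket -> illegal
(3,1): no bracket -> illegal
(3,5): flips 1 -> legal
(3,6): no bracket -> illegal
(4,1): no bracket -> illegal
(4,2): flips 1 -> legal
(4,6): flips 1 -> legal
(5,2): no bracket -> illegal
(5,3): no bracket -> illegal
(5,4): no bracket -> illegal
(5,6): no bracket -> illegal
W mobility = 5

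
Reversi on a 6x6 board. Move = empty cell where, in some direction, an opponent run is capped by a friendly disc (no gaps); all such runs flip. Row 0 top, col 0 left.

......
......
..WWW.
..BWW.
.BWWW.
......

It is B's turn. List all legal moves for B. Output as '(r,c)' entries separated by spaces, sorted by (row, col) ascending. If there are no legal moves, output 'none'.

Answer: (1,2) (1,4) (3,5) (4,5) (5,2) (5,4)

Derivation:
(1,1): no bracket -> illegal
(1,2): flips 1 -> legal
(1,3): no bracket -> illegal
(1,4): flips 1 -> legal
(1,5): no bracket -> illegal
(2,1): no bracket -> illegal
(2,5): no bracket -> illegal
(3,1): no bracket -> illegal
(3,5): flips 2 -> legal
(4,5): flips 3 -> legal
(5,1): no bracket -> illegal
(5,2): flips 1 -> legal
(5,3): no bracket -> illegal
(5,4): flips 1 -> legal
(5,5): no bracket -> illegal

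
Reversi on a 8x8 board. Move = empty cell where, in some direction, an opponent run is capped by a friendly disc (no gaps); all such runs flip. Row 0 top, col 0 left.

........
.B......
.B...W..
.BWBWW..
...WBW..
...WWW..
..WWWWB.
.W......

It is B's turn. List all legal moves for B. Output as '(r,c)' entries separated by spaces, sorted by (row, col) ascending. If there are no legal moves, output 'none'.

Answer: (2,4) (2,6) (3,6) (4,2) (4,6) (6,1) (7,3) (7,4) (7,6)

Derivation:
(1,4): no bracket -> illegal
(1,5): no bracket -> illegal
(1,6): no bracket -> illegal
(2,2): no bracket -> illegal
(2,3): no bracket -> illegal
(2,4): flips 1 -> legal
(2,6): flips 1 -> legal
(3,6): flips 2 -> legal
(4,1): no bracket -> illegal
(4,2): flips 1 -> legal
(4,6): flips 1 -> legal
(5,1): no bracket -> illegal
(5,2): no bracket -> illegal
(5,6): no bracket -> illegal
(6,0): no bracket -> illegal
(6,1): flips 4 -> legal
(7,0): no bracket -> illegal
(7,2): no bracket -> illegal
(7,3): flips 3 -> legal
(7,4): flips 2 -> legal
(7,5): no bracket -> illegal
(7,6): flips 4 -> legal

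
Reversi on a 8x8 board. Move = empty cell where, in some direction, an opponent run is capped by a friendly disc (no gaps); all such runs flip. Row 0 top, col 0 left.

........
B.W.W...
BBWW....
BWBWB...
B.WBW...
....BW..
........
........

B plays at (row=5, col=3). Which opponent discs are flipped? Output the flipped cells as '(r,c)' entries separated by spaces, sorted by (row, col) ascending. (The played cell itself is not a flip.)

Answer: (3,1) (4,2)

Derivation:
Dir NW: opp run (4,2) (3,1) capped by B -> flip
Dir N: first cell 'B' (not opp) -> no flip
Dir NE: opp run (4,4), next='.' -> no flip
Dir W: first cell '.' (not opp) -> no flip
Dir E: first cell 'B' (not opp) -> no flip
Dir SW: first cell '.' (not opp) -> no flip
Dir S: first cell '.' (not opp) -> no flip
Dir SE: first cell '.' (not opp) -> no flip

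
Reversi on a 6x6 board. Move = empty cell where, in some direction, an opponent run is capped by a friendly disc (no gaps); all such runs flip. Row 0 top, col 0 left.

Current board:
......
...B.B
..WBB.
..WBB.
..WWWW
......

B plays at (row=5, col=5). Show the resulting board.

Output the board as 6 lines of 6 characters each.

Place B at (5,5); scan 8 dirs for brackets.
Dir NW: opp run (4,4) capped by B -> flip
Dir N: opp run (4,5), next='.' -> no flip
Dir NE: edge -> no flip
Dir W: first cell '.' (not opp) -> no flip
Dir E: edge -> no flip
Dir SW: edge -> no flip
Dir S: edge -> no flip
Dir SE: edge -> no flip
All flips: (4,4)

Answer: ......
...B.B
..WBB.
..WBB.
..WWBW
.....B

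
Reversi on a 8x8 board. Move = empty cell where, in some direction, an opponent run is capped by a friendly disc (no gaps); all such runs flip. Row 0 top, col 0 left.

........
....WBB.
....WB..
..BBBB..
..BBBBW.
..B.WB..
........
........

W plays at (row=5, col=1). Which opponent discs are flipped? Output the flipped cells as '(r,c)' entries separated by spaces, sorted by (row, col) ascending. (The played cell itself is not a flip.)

Answer: (3,3) (4,2)

Derivation:
Dir NW: first cell '.' (not opp) -> no flip
Dir N: first cell '.' (not opp) -> no flip
Dir NE: opp run (4,2) (3,3) capped by W -> flip
Dir W: first cell '.' (not opp) -> no flip
Dir E: opp run (5,2), next='.' -> no flip
Dir SW: first cell '.' (not opp) -> no flip
Dir S: first cell '.' (not opp) -> no flip
Dir SE: first cell '.' (not opp) -> no flip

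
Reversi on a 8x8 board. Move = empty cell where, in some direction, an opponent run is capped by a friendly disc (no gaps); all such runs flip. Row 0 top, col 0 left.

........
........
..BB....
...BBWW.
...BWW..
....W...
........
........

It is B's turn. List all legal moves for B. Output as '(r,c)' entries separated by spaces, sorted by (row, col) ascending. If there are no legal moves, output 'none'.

(2,4): no bracket -> illegal
(2,5): no bracket -> illegal
(2,6): no bracket -> illegal
(2,7): no bracket -> illegal
(3,7): flips 2 -> legal
(4,6): flips 2 -> legal
(4,7): no bracket -> illegal
(5,3): no bracket -> illegal
(5,5): flips 1 -> legal
(5,6): flips 1 -> legal
(6,3): no bracket -> illegal
(6,4): flips 2 -> legal
(6,5): flips 1 -> legal

Answer: (3,7) (4,6) (5,5) (5,6) (6,4) (6,5)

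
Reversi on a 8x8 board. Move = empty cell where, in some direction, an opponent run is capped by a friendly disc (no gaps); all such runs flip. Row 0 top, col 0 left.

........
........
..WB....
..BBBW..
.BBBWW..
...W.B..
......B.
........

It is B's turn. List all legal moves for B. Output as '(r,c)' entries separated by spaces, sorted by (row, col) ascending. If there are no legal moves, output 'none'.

(1,1): flips 1 -> legal
(1,2): flips 1 -> legal
(1,3): no bracket -> illegal
(2,1): flips 1 -> legal
(2,4): no bracket -> illegal
(2,5): flips 2 -> legal
(2,6): no bracket -> illegal
(3,1): no bracket -> illegal
(3,6): flips 1 -> legal
(4,6): flips 2 -> legal
(5,2): no bracket -> illegal
(5,4): flips 1 -> legal
(5,6): flips 1 -> legal
(6,2): no bracket -> illegal
(6,3): flips 1 -> legal
(6,4): flips 1 -> legal

Answer: (1,1) (1,2) (2,1) (2,5) (3,6) (4,6) (5,4) (5,6) (6,3) (6,4)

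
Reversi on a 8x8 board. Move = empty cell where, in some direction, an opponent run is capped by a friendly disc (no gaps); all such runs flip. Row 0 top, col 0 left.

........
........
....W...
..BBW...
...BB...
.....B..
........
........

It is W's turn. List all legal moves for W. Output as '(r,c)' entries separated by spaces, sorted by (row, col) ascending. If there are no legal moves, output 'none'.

Answer: (3,1) (4,2) (5,2) (5,4)

Derivation:
(2,1): no bracket -> illegal
(2,2): no bracket -> illegal
(2,3): no bracket -> illegal
(3,1): flips 2 -> legal
(3,5): no bracket -> illegal
(4,1): no bracket -> illegal
(4,2): flips 1 -> legal
(4,5): no bracket -> illegal
(4,6): no bracket -> illegal
(5,2): flips 1 -> legal
(5,3): no bracket -> illegal
(5,4): flips 1 -> legal
(5,6): no bracket -> illegal
(6,4): no bracket -> illegal
(6,5): no bracket -> illegal
(6,6): no bracket -> illegal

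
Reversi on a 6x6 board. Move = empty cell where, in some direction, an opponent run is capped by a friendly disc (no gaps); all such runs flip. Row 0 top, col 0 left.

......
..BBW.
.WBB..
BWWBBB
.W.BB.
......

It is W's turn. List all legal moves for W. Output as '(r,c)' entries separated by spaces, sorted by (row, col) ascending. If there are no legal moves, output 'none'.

(0,1): no bracket -> illegal
(0,2): flips 2 -> legal
(0,3): flips 1 -> legal
(0,4): flips 2 -> legal
(1,1): flips 2 -> legal
(2,0): no bracket -> illegal
(2,4): flips 2 -> legal
(2,5): no bracket -> illegal
(4,0): no bracket -> illegal
(4,2): no bracket -> illegal
(4,5): no bracket -> illegal
(5,2): no bracket -> illegal
(5,3): no bracket -> illegal
(5,4): flips 1 -> legal
(5,5): no bracket -> illegal

Answer: (0,2) (0,3) (0,4) (1,1) (2,4) (5,4)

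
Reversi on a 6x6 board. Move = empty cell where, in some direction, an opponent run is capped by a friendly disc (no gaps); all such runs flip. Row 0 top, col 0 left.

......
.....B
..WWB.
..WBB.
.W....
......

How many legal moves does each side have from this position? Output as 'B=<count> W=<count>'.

-- B to move --
(1,1): flips 1 -> legal
(1,2): flips 1 -> legal
(1,3): flips 1 -> legal
(1,4): no bracket -> illegal
(2,1): flips 2 -> legal
(3,0): no bracket -> illegal
(3,1): flips 1 -> legal
(4,0): no bracket -> illegal
(4,2): no bracket -> illegal
(4,3): no bracket -> illegal
(5,0): no bracket -> illegal
(5,1): no bracket -> illegal
(5,2): no bracket -> illegal
B mobility = 5
-- W to move --
(0,4): no bracket -> illegal
(0,5): no bracket -> illegal
(1,3): no bracket -> illegal
(1,4): no bracket -> illegal
(2,5): flips 1 -> legal
(3,5): flips 2 -> legal
(4,2): no bracket -> illegal
(4,3): flips 1 -> legal
(4,4): flips 1 -> legal
(4,5): flips 1 -> legal
W mobility = 5

Answer: B=5 W=5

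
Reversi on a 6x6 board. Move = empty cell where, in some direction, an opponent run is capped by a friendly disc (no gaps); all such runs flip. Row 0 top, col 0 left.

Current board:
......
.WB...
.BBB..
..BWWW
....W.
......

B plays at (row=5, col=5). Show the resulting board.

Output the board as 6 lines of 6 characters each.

Place B at (5,5); scan 8 dirs for brackets.
Dir NW: opp run (4,4) (3,3) capped by B -> flip
Dir N: first cell '.' (not opp) -> no flip
Dir NE: edge -> no flip
Dir W: first cell '.' (not opp) -> no flip
Dir E: edge -> no flip
Dir SW: edge -> no flip
Dir S: edge -> no flip
Dir SE: edge -> no flip
All flips: (3,3) (4,4)

Answer: ......
.WB...
.BBB..
..BBWW
....B.
.....B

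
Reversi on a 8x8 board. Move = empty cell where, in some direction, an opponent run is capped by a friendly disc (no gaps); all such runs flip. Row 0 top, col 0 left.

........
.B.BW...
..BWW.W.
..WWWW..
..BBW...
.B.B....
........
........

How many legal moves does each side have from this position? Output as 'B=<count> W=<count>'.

Answer: B=7 W=11

Derivation:
-- B to move --
(0,3): no bracket -> illegal
(0,4): no bracket -> illegal
(0,5): no bracket -> illegal
(1,2): no bracket -> illegal
(1,5): flips 3 -> legal
(1,6): no bracket -> illegal
(1,7): flips 3 -> legal
(2,1): flips 1 -> legal
(2,5): flips 3 -> legal
(2,7): no bracket -> illegal
(3,1): no bracket -> illegal
(3,6): no bracket -> illegal
(3,7): no bracket -> illegal
(4,1): no bracket -> illegal
(4,5): flips 1 -> legal
(4,6): flips 2 -> legal
(5,4): no bracket -> illegal
(5,5): flips 2 -> legal
B mobility = 7
-- W to move --
(0,0): flips 2 -> legal
(0,1): no bracket -> illegal
(0,2): flips 1 -> legal
(0,3): flips 1 -> legal
(0,4): no bracket -> illegal
(1,0): no bracket -> illegal
(1,2): flips 2 -> legal
(2,0): no bracket -> illegal
(2,1): flips 1 -> legal
(3,1): no bracket -> illegal
(4,0): no bracket -> illegal
(4,1): flips 2 -> legal
(5,0): no bracket -> illegal
(5,2): flips 2 -> legal
(5,4): flips 1 -> legal
(6,0): flips 2 -> legal
(6,1): no bracket -> illegal
(6,2): flips 1 -> legal
(6,3): flips 2 -> legal
(6,4): no bracket -> illegal
W mobility = 11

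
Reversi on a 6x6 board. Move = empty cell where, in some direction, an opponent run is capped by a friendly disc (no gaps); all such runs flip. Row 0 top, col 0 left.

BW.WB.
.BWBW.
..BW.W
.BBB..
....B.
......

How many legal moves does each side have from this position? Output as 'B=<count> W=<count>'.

-- B to move --
(0,2): flips 3 -> legal
(0,5): flips 2 -> legal
(1,0): no bracket -> illegal
(1,5): flips 1 -> legal
(2,1): no bracket -> illegal
(2,4): flips 2 -> legal
(3,4): no bracket -> illegal
(3,5): no bracket -> illegal
B mobility = 4
-- W to move --
(0,2): no bracket -> illegal
(0,5): flips 1 -> legal
(1,0): flips 1 -> legal
(1,5): no bracket -> illegal
(2,0): no bracket -> illegal
(2,1): flips 2 -> legal
(2,4): no bracket -> illegal
(3,0): no bracket -> illegal
(3,4): no bracket -> illegal
(3,5): no bracket -> illegal
(4,0): no bracket -> illegal
(4,1): flips 1 -> legal
(4,2): flips 2 -> legal
(4,3): flips 1 -> legal
(4,5): no bracket -> illegal
(5,3): no bracket -> illegal
(5,4): no bracket -> illegal
(5,5): no bracket -> illegal
W mobility = 6

Answer: B=4 W=6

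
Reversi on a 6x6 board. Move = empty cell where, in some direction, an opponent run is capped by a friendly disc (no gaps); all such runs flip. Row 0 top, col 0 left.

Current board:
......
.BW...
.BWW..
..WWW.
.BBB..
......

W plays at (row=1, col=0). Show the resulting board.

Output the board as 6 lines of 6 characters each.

Place W at (1,0); scan 8 dirs for brackets.
Dir NW: edge -> no flip
Dir N: first cell '.' (not opp) -> no flip
Dir NE: first cell '.' (not opp) -> no flip
Dir W: edge -> no flip
Dir E: opp run (1,1) capped by W -> flip
Dir SW: edge -> no flip
Dir S: first cell '.' (not opp) -> no flip
Dir SE: opp run (2,1) capped by W -> flip
All flips: (1,1) (2,1)

Answer: ......
WWW...
.WWW..
..WWW.
.BBB..
......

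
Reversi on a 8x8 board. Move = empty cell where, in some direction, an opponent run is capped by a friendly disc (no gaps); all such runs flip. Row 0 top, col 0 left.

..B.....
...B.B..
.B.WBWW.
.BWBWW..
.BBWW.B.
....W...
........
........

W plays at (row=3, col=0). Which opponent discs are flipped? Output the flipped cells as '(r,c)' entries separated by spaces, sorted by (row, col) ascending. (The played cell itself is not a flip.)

Dir NW: edge -> no flip
Dir N: first cell '.' (not opp) -> no flip
Dir NE: opp run (2,1), next='.' -> no flip
Dir W: edge -> no flip
Dir E: opp run (3,1) capped by W -> flip
Dir SW: edge -> no flip
Dir S: first cell '.' (not opp) -> no flip
Dir SE: opp run (4,1), next='.' -> no flip

Answer: (3,1)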